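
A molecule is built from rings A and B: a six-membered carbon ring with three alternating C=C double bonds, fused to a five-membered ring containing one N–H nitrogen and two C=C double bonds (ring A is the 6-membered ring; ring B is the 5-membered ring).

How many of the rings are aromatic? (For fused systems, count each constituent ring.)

Rings A and B form a fused bicyclic system (with one N–H) with 9 sp² atoms and 10 π electrons from ring double bonds plus a heteroatom lone pair. 10 = 4(2)+2, so the system is aromatic and both rings count as aromatic (indole).
Aromatic: A, B. Total: 2.

2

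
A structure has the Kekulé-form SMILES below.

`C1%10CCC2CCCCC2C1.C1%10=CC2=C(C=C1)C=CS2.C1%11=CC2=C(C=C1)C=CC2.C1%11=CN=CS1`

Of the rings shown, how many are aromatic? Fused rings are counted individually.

The SMILES encodes two fused six-membered saturated carbon rings; a six-membered carbon ring with three alternating C=C double bonds, fused to a five-membered ring containing one sulfur and two C=C double bonds; a six-membered carbon ring with three alternating C=C double bonds, fused to a five-membered carbon ring containing one C=C double bond and one sp³ carbon; a five-membered ring with a sulfur at position 1 and a nitrogen at position 3 (in a C=N bond), with two double bonds.
The 6-membered ring has only sp³ atoms, so it is not fully conjugated — not aromatic (cyclohexane ring).
The second 6-membered ring has only sp³ atoms, so it is not fully conjugated — not aromatic (cyclohexane ring).
The fused 6/5-membered bicyclic (with one sulfur) is a single π system with 9 sp² atoms and 10 π electrons from ring double bonds plus a heteroatom lone pair. 10 = 4(2)+2, so the system is aromatic and both rings count as aromatic (benzothiophene).
The third 6-membered ring is fully conjugated (every ring atom contributes a p orbital); 3 ring double bonds give 6 π electrons. Since 6 = 4n+2 (n=1), it is aromatic (benzene ring).
The 5-membered ring has one sp³ carbon, so it is not fully conjugated — not aromatic (cyclopentene ring).
The 5-membered ring with one sulfur and one =N– is fully conjugated (every ring atom contributes a p orbital); 2 ring double bonds (4 π electrons) plus a heteroatom lone pair (2) give 6 π electrons. That satisfies 4n+2 with n=1, so it is aromatic (thiazole).
4 of the 7 rings are aromatic. Total: 4.

4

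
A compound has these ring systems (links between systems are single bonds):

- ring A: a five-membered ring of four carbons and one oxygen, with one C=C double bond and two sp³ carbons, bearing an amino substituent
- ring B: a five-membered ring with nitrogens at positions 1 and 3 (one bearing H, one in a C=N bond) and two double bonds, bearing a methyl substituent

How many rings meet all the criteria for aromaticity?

Ring A has two sp³ carbons, so it is not fully conjugated — not aromatic (2,3-dihydrofuran).
Ring B is fully conjugated (every ring atom contributes a p orbital); 2 ring double bonds (4 π electrons) plus a heteroatom lone pair (2) give 6 π electrons. Since 6 = 4n+2 (n=1), ring B is aromatic (imidazole).
Aromatic: B. Total: 1.

1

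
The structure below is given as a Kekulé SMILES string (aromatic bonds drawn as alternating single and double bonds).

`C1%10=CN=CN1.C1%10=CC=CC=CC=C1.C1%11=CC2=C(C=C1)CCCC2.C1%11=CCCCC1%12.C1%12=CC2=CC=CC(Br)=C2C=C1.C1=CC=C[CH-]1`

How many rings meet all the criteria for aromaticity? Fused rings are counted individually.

5

The SMILES encodes a five-membered ring with nitrogens at positions 1 and 3 (one bearing H, one in a C=N bond) and two double bonds; an eight-membered carbon ring with four alternating C=C double bonds; a six-membered carbon ring with three alternating C=C double bonds, fused to a saturated six-membered carbon ring; a six-membered carbon ring with one C=C double bond; two fused six-membered carbon rings, each with three alternating C=C double bonds; a five-membered all-carbon ring bearing a negative charge on one carbon, with two C=C double bonds.
The 5-membered ring with two nitrogens (one N–H, one =N–) has a continuous p-orbital overlap around the ring; 2 ring double bonds (4 π electrons) plus a heteroatom lone pair (2) give 6 π electrons. 6 = 4(1)+2, so it is aromatic (imidazole).
The 8-membered ring has only sp² ring atoms; a planar conformation would have a fully conjugated π system of 8 electrons. But 8 = 4(2), which is 4n not 4n+2, so it is not aromatic (cyclooctatetraene) — cyclooctatetraene distorts into a non-planar tub to avoid antiaromaticity.
The 6-membered ring has a continuous p-orbital overlap around the ring; 3 ring double bonds give 6 π electrons. That satisfies 4n+2 with n=1, so it is aromatic (benzene ring).
The second 6-membered ring has four sp³ carbons, so it is not fully conjugated — not aromatic (cyclohexane ring).
The third 6-membered ring has four sp³ carbons, so it is not fully conjugated — not aromatic (cyclohexene).
The fused 6/6-membered bicyclic is a single π system with 10 sp² atoms and 10 π electrons from ring double bonds. 10 = 4(2)+2, so the system is aromatic and both rings count as aromatic (naphthalene).
The 5-membered ring has a continuous p-orbital overlap around the ring; 2 ring double bonds (4 π electrons) plus the carbanion lone pair (2) give 6 π electrons. 6 = 4(1)+2, so it is aromatic (cyclopentadienyl anion).
5 of the 8 rings are aromatic. Total: 5.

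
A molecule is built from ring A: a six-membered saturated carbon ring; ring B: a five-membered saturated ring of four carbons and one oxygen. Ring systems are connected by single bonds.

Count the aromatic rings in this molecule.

0

Ring A has only sp³ atoms, so it is not fully conjugated — not aromatic (cyclohexane).
Ring B has only sp³ atoms, so it is not fully conjugated — not aromatic (tetrahydrofuran).
No ring is aromatic. Total: 0.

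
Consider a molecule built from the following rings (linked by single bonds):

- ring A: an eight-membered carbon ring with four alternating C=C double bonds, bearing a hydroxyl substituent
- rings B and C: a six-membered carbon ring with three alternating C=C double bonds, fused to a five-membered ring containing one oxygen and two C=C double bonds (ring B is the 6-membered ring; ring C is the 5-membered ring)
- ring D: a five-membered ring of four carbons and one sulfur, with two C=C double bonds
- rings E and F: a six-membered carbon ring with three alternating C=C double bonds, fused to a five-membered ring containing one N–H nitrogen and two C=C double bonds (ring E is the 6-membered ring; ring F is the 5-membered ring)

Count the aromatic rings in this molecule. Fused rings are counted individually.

5

Ring A has only sp² ring atoms; a planar conformation would have a fully conjugated π system of 8 electrons. But 8 = 4(2), which is 4n not 4n+2, so ring A is not aromatic (cyclooctatetraene) — cyclooctatetraene distorts into a non-planar tub to avoid antiaromaticity.
Rings B and C form a fused bicyclic system (with one oxygen) with 9 sp² atoms and 10 π electrons from ring double bonds plus a heteroatom lone pair. 10 = 4(2)+2, so the system is aromatic and both rings count as aromatic (benzofuran).
Ring D is fully conjugated (every ring atom contributes a p orbital); 2 ring double bonds (4 π electrons) plus a heteroatom lone pair (2) give 6 π electrons. 6 = 4(1)+2, so ring D is aromatic (thiophene).
Rings E and F form a fused bicyclic system (with one N–H) with 9 sp² atoms and 10 π electrons from ring double bonds plus a heteroatom lone pair. 10 = 4(2)+2, so the system is aromatic and both rings count as aromatic (indole).
Aromatic: B, C, D, E, F. Total: 5.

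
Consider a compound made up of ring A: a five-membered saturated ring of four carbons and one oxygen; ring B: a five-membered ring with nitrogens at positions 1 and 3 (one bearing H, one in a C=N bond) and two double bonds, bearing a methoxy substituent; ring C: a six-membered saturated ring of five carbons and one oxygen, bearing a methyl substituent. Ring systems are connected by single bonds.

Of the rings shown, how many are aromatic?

Ring A has only sp³ atoms, so it is not fully conjugated — not aromatic (tetrahydrofuran).
Ring B has a continuous p-orbital overlap around the ring; 2 ring double bonds (4 π electrons) plus a heteroatom lone pair (2) give 6 π electrons. That satisfies 4n+2 with n=1, so ring B is aromatic (imidazole).
Ring C has only sp³ atoms, so it is not fully conjugated — not aromatic (tetrahydropyran).
Aromatic: B. Total: 1.

1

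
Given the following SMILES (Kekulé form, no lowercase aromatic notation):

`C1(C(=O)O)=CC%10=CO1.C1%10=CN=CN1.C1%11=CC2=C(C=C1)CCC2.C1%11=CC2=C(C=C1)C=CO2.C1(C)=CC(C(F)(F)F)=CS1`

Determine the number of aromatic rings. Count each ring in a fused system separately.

The SMILES encodes a five-membered ring of four carbons and one oxygen, with two C=C double bonds; a five-membered ring with nitrogens at positions 1 and 3 (one bearing H, one in a C=N bond) and two double bonds; a six-membered carbon ring with three alternating C=C double bonds, fused to a saturated five-membered carbon ring; a six-membered carbon ring with three alternating C=C double bonds, fused to a five-membered ring containing one oxygen and two C=C double bonds; a five-membered ring of four carbons and one sulfur, with two C=C double bonds.
The 5-membered ring with one oxygen is fully conjugated (every ring atom contributes a p orbital); 2 ring double bonds (4 π electrons) plus a heteroatom lone pair (2) give 6 π electrons. That satisfies 4n+2 with n=1, so it is aromatic (furan).
The 5-membered ring with two nitrogens (one N–H, one =N–) is planar and fully conjugated; 2 ring double bonds (4 π electrons) plus a heteroatom lone pair (2) give 6 π electrons. 6 = 4(1)+2, so it is aromatic (imidazole).
The 6-membered ring is fully conjugated (every ring atom contributes a p orbital); 3 ring double bonds give 6 π electrons. 6 = 4(1)+2, so it is aromatic (benzene ring).
The 5-membered ring has three sp³ carbons, so it is not fully conjugated — not aromatic (cyclopentane ring).
The fused 6/5-membered bicyclic (with one oxygen) is a single π system with 9 sp² atoms and 10 π electrons from ring double bonds plus a heteroatom lone pair. 10 = 4(2)+2, so the system is aromatic and both rings count as aromatic (benzofuran).
The 5-membered ring with one sulfur is planar and fully conjugated; 2 ring double bonds (4 π electrons) plus a heteroatom lone pair (2) give 6 π electrons. That satisfies 4n+2 with n=1, so it is aromatic (thiophene).
6 of the 7 rings are aromatic. Total: 6.

6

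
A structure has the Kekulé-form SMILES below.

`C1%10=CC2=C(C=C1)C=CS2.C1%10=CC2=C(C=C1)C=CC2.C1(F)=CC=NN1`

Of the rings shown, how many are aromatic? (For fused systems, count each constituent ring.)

The SMILES encodes a six-membered carbon ring with three alternating C=C double bonds, fused to a five-membered ring containing one sulfur and two C=C double bonds; a six-membered carbon ring with three alternating C=C double bonds, fused to a five-membered carbon ring containing one C=C double bond and one sp³ carbon; a five-membered ring with two adjacent nitrogens (one bearing H, one in a double bond) and two double bonds.
The fused 6/5-membered bicyclic (with one sulfur) is a single π system with 9 sp² atoms and 10 π electrons from ring double bonds plus a heteroatom lone pair. 10 = 4(2)+2, so the system is aromatic and both rings count as aromatic (benzothiophene).
The 6-membered ring has a continuous p-orbital overlap around the ring; 3 ring double bonds give 6 π electrons. Since 6 = 4n+2 (n=1), it is aromatic (benzene ring).
The 5-membered ring has one sp³ carbon, so it is not fully conjugated — not aromatic (cyclopentene ring).
The 5-membered ring with two adjacent nitrogens (one N–H, one =N–) has a continuous p-orbital overlap around the ring; 2 ring double bonds (4 π electrons) plus a heteroatom lone pair (2) give 6 π electrons. That satisfies 4n+2 with n=1, so it is aromatic (pyrazole).
4 of the 5 rings are aromatic. Total: 4.

4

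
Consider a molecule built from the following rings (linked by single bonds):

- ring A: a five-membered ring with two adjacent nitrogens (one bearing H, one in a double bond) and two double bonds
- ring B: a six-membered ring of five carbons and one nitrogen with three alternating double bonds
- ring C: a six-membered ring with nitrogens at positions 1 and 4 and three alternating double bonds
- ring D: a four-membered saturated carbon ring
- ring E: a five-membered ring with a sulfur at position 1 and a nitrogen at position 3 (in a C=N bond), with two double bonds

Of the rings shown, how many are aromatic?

Ring A is fully conjugated (every ring atom contributes a p orbital); 2 ring double bonds (4 π electrons) plus a heteroatom lone pair (2) give 6 π electrons. Since 6 = 4n+2 (n=1), ring A is aromatic (pyrazole).
Ring B is planar and fully conjugated; 3 ring double bonds give 6 π electrons. That satisfies 4n+2 with n=1, so ring B is aromatic (pyridine).
Ring C is planar and fully conjugated; 3 ring double bonds give 6 π electrons. 6 = 4(1)+2, so ring C is aromatic (pyrazine).
Ring D has only sp³ atoms, so it is not fully conjugated — not aromatic (cyclobutane).
Ring E is fully conjugated (every ring atom contributes a p orbital); 2 ring double bonds (4 π electrons) plus a heteroatom lone pair (2) give 6 π electrons. That satisfies 4n+2 with n=1, so ring E is aromatic (thiazole).
Aromatic: A, B, C, E. Total: 4.

4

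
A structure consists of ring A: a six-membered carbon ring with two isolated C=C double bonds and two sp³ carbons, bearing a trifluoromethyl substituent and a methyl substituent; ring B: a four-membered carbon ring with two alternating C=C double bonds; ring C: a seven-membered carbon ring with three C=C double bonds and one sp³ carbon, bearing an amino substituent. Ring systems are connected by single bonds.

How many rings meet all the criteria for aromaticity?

0

Ring A has two sp³ carbons, so it is not fully conjugated — not aromatic (1,4-cyclohexadiene).
Ring B has only sp² ring atoms; a planar conformation would have a fully conjugated π system of 4 electrons. But 4 = 4(1), which is 4n not 4n+2, so ring B is not aromatic (cyclobutadiene) — cyclobutadiene is antiaromatic and distorts to a rectangle.
Ring C has one sp³ carbon, so it is not fully conjugated — not aromatic (cycloheptatriene).
No ring is aromatic. Total: 0.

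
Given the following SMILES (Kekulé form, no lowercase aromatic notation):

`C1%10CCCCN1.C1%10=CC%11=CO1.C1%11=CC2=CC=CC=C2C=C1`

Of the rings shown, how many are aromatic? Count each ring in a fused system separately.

3

The SMILES encodes a six-membered saturated ring of five carbons and one N–H nitrogen; a five-membered ring of four carbons and one oxygen, with two C=C double bonds; two fused six-membered carbon rings, each with three alternating C=C double bonds.
The 6-membered ring with one N–H has only sp³ atoms, so it is not fully conjugated — not aromatic (piperidine).
The 5-membered ring with one oxygen is fully conjugated (every ring atom contributes a p orbital); 2 ring double bonds (4 π electrons) plus a heteroatom lone pair (2) give 6 π electrons. Since 6 = 4n+2 (n=1), it is aromatic (furan).
The fused 6/6-membered bicyclic is a single π system with 10 sp² atoms and 10 π electrons from ring double bonds. 10 = 4(2)+2, so the system is aromatic and both rings count as aromatic (naphthalene).
3 of the 4 rings are aromatic. Total: 3.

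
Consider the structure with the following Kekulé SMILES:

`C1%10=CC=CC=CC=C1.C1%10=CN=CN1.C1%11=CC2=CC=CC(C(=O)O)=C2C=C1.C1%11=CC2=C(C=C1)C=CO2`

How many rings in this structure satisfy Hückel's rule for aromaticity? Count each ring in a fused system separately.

5

The SMILES encodes an eight-membered carbon ring with four alternating C=C double bonds; a five-membered ring with nitrogens at positions 1 and 3 (one bearing H, one in a C=N bond) and two double bonds; two fused six-membered carbon rings, each with three alternating C=C double bonds; a six-membered carbon ring with three alternating C=C double bonds, fused to a five-membered ring containing one oxygen and two C=C double bonds.
The 8-membered ring has only sp² ring atoms; a planar conformation would have a fully conjugated π system of 8 electrons. But 8 = 4(2), which is 4n not 4n+2, so it is not aromatic (cyclooctatetraene) — cyclooctatetraene distorts into a non-planar tub to avoid antiaromaticity.
The 5-membered ring with two nitrogens (one N–H, one =N–) has a continuous p-orbital overlap around the ring; 2 ring double bonds (4 π electrons) plus a heteroatom lone pair (2) give 6 π electrons. 6 = 4(1)+2, so it is aromatic (imidazole).
The fused 6/6-membered bicyclic is a single π system with 10 sp² atoms and 10 π electrons from ring double bonds. 10 = 4(2)+2, so the system is aromatic and both rings count as aromatic (naphthalene).
The fused 6/5-membered bicyclic (with one oxygen) is a single π system with 9 sp² atoms and 10 π electrons from ring double bonds plus a heteroatom lone pair. 10 = 4(2)+2, so the system is aromatic and both rings count as aromatic (benzofuran).
5 of the 6 rings are aromatic. Total: 5.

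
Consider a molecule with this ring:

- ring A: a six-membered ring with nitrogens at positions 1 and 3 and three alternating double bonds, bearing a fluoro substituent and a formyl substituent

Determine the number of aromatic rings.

1

Ring A is fully conjugated (every ring atom contributes a p orbital); 3 ring double bonds give 6 π electrons. That satisfies 4n+2 with n=1, so ring A is aromatic (pyrimidine).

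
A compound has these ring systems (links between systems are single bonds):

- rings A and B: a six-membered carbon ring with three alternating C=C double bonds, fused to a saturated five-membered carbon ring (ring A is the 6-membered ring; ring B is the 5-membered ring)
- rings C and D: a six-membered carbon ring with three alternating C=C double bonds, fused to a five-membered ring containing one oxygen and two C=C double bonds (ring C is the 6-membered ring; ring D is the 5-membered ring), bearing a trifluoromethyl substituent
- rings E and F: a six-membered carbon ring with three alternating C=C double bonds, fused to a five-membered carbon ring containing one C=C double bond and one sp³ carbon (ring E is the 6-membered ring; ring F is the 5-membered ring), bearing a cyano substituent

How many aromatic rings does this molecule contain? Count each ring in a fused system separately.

Ring A has a continuous p-orbital overlap around the ring; 3 ring double bonds give 6 π electrons. 6 = 4(1)+2, so ring A is aromatic (benzene ring).
Ring B has three sp³ carbons, so it is not fully conjugated — not aromatic (cyclopentane ring).
Rings C and D form a fused bicyclic system (with one oxygen) with 9 sp² atoms and 10 π electrons from ring double bonds plus a heteroatom lone pair. 10 = 4(2)+2, so the system is aromatic and both rings count as aromatic (benzofuran).
Ring E is fully conjugated (every ring atom contributes a p orbital); 3 ring double bonds give 6 π electrons. That satisfies 4n+2 with n=1, so ring E is aromatic (benzene ring).
Ring F has one sp³ carbon, so it is not fully conjugated — not aromatic (cyclopentene ring).
Aromatic: A, C, D, E. Total: 4.

4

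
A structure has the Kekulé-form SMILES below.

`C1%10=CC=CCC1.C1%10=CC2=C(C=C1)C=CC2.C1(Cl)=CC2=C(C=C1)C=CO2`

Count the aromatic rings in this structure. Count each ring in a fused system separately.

3

The SMILES encodes a six-membered carbon ring with two conjugated C=C double bonds and two sp³ carbons; a six-membered carbon ring with three alternating C=C double bonds, fused to a five-membered carbon ring containing one C=C double bond and one sp³ carbon; a six-membered carbon ring with three alternating C=C double bonds, fused to a five-membered ring containing one oxygen and two C=C double bonds.
The 6-membered ring has two sp³ carbons, so it is not fully conjugated — not aromatic (1,3-cyclohexadiene).
The second 6-membered ring has a continuous p-orbital overlap around the ring; 3 ring double bonds give 6 π electrons. 6 = 4(1)+2, so it is aromatic (benzene ring).
The 5-membered ring has one sp³ carbon, so it is not fully conjugated — not aromatic (cyclopentene ring).
The fused 6/5-membered bicyclic (with one oxygen) is a single π system with 9 sp² atoms and 10 π electrons from ring double bonds plus a heteroatom lone pair. 10 = 4(2)+2, so the system is aromatic and both rings count as aromatic (benzofuran).
3 of the 5 rings are aromatic. Total: 3.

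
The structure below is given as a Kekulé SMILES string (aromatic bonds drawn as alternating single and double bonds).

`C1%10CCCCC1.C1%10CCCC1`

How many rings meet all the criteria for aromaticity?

0

The SMILES encodes a six-membered saturated carbon ring; a five-membered saturated carbon ring.
The 6-membered ring has only sp³ atoms, so it is not fully conjugated — not aromatic (cyclohexane).
The 5-membered ring has only sp³ atoms, so it is not fully conjugated — not aromatic (cyclopentane).
None of the rings are aromatic. Total: 0.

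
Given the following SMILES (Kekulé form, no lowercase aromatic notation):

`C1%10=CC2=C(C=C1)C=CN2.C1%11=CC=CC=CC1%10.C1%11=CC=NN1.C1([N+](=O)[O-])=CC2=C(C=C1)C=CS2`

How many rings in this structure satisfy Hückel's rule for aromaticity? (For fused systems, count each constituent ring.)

5

The SMILES encodes a six-membered carbon ring with three alternating C=C double bonds, fused to a five-membered ring containing one N–H nitrogen and two C=C double bonds; a seven-membered carbon ring with three C=C double bonds and one sp³ carbon; a five-membered ring with two adjacent nitrogens (one bearing H, one in a double bond) and two double bonds; a six-membered carbon ring with three alternating C=C double bonds, fused to a five-membered ring containing one sulfur and two C=C double bonds.
The fused 6/5-membered bicyclic (with one N–H) is a single π system with 9 sp² atoms and 10 π electrons from ring double bonds plus a heteroatom lone pair. 10 = 4(2)+2, so the system is aromatic and both rings count as aromatic (indole).
The 7-membered ring has one sp³ carbon, so it is not fully conjugated — not aromatic (cycloheptatriene).
The 5-membered ring with two adjacent nitrogens (one N–H, one =N–) has a continuous p-orbital overlap around the ring; 2 ring double bonds (4 π electrons) plus a heteroatom lone pair (2) give 6 π electrons. 6 = 4(1)+2, so it is aromatic (pyrazole).
The fused 6/5-membered bicyclic (with one sulfur) is a single π system with 9 sp² atoms and 10 π electrons from ring double bonds plus a heteroatom lone pair. 10 = 4(2)+2, so the system is aromatic and both rings count as aromatic (benzothiophene).
5 of the 6 rings are aromatic. Total: 5.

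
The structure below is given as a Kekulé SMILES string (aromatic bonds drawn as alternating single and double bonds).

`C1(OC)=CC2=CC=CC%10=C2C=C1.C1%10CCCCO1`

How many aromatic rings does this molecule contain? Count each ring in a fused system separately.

The SMILES encodes two fused six-membered carbon rings, each with three alternating C=C double bonds; a six-membered saturated ring of five carbons and one oxygen.
The fused 6/6-membered bicyclic is a single π system with 10 sp² atoms and 10 π electrons from ring double bonds. 10 = 4(2)+2, so the system is aromatic and both rings count as aromatic (naphthalene).
The 6-membered ring with one oxygen has only sp³ atoms, so it is not fully conjugated — not aromatic (tetrahydropyran).
2 of the 3 rings are aromatic. Total: 2.

2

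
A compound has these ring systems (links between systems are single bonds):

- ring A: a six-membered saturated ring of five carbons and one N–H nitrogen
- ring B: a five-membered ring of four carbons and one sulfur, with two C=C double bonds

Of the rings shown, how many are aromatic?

1

Ring A has only sp³ atoms, so it is not fully conjugated — not aromatic (piperidine).
Ring B is planar and fully conjugated; 2 ring double bonds (4 π electrons) plus a heteroatom lone pair (2) give 6 π electrons. Since 6 = 4n+2 (n=1), ring B is aromatic (thiophene).
Aromatic: B. Total: 1.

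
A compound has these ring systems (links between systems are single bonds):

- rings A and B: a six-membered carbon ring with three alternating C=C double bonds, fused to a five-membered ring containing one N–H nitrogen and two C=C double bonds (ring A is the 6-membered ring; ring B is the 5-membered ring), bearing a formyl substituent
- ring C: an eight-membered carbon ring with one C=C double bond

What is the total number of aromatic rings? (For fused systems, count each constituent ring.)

2

Rings A and B form a fused bicyclic system (with one N–H) with 9 sp² atoms and 10 π electrons from ring double bonds plus a heteroatom lone pair. 10 = 4(2)+2, so the system is aromatic and both rings count as aromatic (indole).
Ring C has six sp³ carbons, so it is not fully conjugated — not aromatic (cyclooctene).
Aromatic: A, B. Total: 2.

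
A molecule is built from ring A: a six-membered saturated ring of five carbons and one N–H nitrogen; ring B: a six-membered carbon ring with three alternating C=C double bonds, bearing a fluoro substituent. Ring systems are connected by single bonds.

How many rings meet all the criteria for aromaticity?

Ring A has only sp³ atoms, so it is not fully conjugated — not aromatic (piperidine).
Ring B is planar and fully conjugated; 3 ring double bonds give 6 π electrons. 6 = 4(1)+2, so ring B is aromatic (benzene).
Aromatic: B. Total: 1.

1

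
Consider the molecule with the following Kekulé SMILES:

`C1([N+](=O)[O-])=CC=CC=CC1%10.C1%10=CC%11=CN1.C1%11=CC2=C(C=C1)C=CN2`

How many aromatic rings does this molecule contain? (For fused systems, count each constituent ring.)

The SMILES encodes a seven-membered carbon ring with three C=C double bonds and one sp³ carbon; a five-membered ring of four carbons and one nitrogen bearing a hydrogen, with two C=C double bonds; a six-membered carbon ring with three alternating C=C double bonds, fused to a five-membered ring containing one N–H nitrogen and two C=C double bonds.
The 7-membered ring has one sp³ carbon, so it is not fully conjugated — not aromatic (cycloheptatriene).
The 5-membered ring with one N–H is fully conjugated (every ring atom contributes a p orbital); 2 ring double bonds (4 π electrons) plus a heteroatom lone pair (2) give 6 π electrons. Since 6 = 4n+2 (n=1), it is aromatic (pyrrole).
The fused 6/5-membered bicyclic (with one N–H) is a single π system with 9 sp² atoms and 10 π electrons from ring double bonds plus a heteroatom lone pair. 10 = 4(2)+2, so the system is aromatic and both rings count as aromatic (indole).
3 of the 4 rings are aromatic. Total: 3.

3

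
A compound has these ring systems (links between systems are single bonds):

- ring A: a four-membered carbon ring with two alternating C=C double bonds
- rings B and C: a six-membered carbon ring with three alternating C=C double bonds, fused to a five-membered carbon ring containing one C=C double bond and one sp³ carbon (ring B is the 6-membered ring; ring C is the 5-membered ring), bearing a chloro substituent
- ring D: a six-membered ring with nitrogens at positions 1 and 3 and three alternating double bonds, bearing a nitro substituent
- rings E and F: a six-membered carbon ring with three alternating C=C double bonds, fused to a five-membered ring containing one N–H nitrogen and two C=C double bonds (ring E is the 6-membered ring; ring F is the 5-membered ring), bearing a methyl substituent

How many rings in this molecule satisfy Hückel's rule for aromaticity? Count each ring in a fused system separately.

Ring A has only sp² ring atoms; a planar conformation would have a fully conjugated π system of 4 electrons. But 4 = 4(1), which is 4n not 4n+2, so ring A is not aromatic (cyclobutadiene) — cyclobutadiene is antiaromatic and distorts to a rectangle.
Ring B is planar and fully conjugated; 3 ring double bonds give 6 π electrons. Since 6 = 4n+2 (n=1), ring B is aromatic (benzene ring).
Ring C has one sp³ carbon, so it is not fully conjugated — not aromatic (cyclopentene ring).
Ring D is fully conjugated (every ring atom contributes a p orbital); 3 ring double bonds give 6 π electrons. Since 6 = 4n+2 (n=1), ring D is aromatic (pyrimidine).
Rings E and F form a fused bicyclic system (with one N–H) with 9 sp² atoms and 10 π electrons from ring double bonds plus a heteroatom lone pair. 10 = 4(2)+2, so the system is aromatic and both rings count as aromatic (indole).
Aromatic: B, D, E, F. Total: 4.

4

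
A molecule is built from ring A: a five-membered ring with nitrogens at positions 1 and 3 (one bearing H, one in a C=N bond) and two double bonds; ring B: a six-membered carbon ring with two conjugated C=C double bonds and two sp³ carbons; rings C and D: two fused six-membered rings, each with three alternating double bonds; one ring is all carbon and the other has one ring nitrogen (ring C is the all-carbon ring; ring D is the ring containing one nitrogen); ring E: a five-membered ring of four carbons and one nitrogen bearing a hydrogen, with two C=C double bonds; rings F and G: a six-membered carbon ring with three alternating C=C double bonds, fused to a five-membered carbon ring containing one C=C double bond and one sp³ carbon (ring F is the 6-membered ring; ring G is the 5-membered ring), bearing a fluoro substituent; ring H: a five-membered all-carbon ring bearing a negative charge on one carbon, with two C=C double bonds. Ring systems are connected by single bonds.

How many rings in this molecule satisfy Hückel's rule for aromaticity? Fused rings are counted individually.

6

Ring A is fully conjugated (every ring atom contributes a p orbital); 2 ring double bonds (4 π electrons) plus a heteroatom lone pair (2) give 6 π electrons. Since 6 = 4n+2 (n=1), ring A is aromatic (imidazole).
Ring B has two sp³ carbons, so it is not fully conjugated — not aromatic (1,3-cyclohexadiene).
Rings C and D form a fused bicyclic system (with one nitrogen) with 10 sp² atoms and 10 π electrons from ring double bonds. 10 = 4(2)+2, so the system is aromatic and both rings count as aromatic (quinoline).
Ring E is fully conjugated (every ring atom contributes a p orbital); 2 ring double bonds (4 π electrons) plus a heteroatom lone pair (2) give 6 π electrons. Since 6 = 4n+2 (n=1), ring E is aromatic (pyrrole).
Ring F has a continuous p-orbital overlap around the ring; 3 ring double bonds give 6 π electrons. That satisfies 4n+2 with n=1, so ring F is aromatic (benzene ring).
Ring G has one sp³ carbon, so it is not fully conjugated — not aromatic (cyclopentene ring).
Ring H has a continuous p-orbital overlap around the ring; 2 ring double bonds (4 π electrons) plus the carbanion lone pair (2) give 6 π electrons. That satisfies 4n+2 with n=1, so ring H is aromatic (cyclopentadienyl anion).
Aromatic: A, C, D, E, F, H. Total: 6.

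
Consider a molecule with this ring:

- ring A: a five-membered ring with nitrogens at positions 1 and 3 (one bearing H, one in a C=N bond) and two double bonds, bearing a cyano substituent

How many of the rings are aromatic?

Ring A has a continuous p-orbital overlap around the ring; 2 ring double bonds (4 π electrons) plus a heteroatom lone pair (2) give 6 π electrons. 6 = 4(1)+2, so ring A is aromatic (imidazole).

1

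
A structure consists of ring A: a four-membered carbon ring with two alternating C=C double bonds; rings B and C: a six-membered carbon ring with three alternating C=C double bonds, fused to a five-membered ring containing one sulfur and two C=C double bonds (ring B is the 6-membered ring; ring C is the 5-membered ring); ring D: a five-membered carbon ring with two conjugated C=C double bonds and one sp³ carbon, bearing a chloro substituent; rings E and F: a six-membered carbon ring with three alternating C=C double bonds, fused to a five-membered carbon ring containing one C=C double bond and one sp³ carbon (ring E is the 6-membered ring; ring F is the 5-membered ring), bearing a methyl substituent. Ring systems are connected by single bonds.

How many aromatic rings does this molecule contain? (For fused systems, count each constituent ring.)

3

Ring A has only sp² ring atoms; a planar conformation would have a fully conjugated π system of 4 electrons. But 4 = 4(1), which is 4n not 4n+2, so ring A is not aromatic (cyclobutadiene) — cyclobutadiene is antiaromatic and distorts to a rectangle.
Rings B and C form a fused bicyclic system (with one sulfur) with 9 sp² atoms and 10 π electrons from ring double bonds plus a heteroatom lone pair. 10 = 4(2)+2, so the system is aromatic and both rings count as aromatic (benzothiophene).
Ring D has one sp³ carbon, so it is not fully conjugated — not aromatic (cyclopentadiene).
Ring E is fully conjugated (every ring atom contributes a p orbital); 3 ring double bonds give 6 π electrons. Since 6 = 4n+2 (n=1), ring E is aromatic (benzene ring).
Ring F has one sp³ carbon, so it is not fully conjugated — not aromatic (cyclopentene ring).
Aromatic: B, C, E. Total: 3.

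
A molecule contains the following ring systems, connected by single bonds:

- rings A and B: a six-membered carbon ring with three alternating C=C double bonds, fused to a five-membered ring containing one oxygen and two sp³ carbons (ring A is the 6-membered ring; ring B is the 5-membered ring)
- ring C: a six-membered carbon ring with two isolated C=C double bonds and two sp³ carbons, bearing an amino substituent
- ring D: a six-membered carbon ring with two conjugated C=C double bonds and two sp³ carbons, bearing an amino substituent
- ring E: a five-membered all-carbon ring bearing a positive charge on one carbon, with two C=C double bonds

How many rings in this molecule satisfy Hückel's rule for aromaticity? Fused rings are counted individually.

Ring A is fully conjugated (every ring atom contributes a p orbital); 3 ring double bonds give 6 π electrons. That satisfies 4n+2 with n=1, so ring A is aromatic (benzene ring).
Ring B has two sp³ carbons, so it is not fully conjugated — not aromatic (oxolane ring).
Ring C has two sp³ carbons, so it is not fully conjugated — not aromatic (1,4-cyclohexadiene).
Ring D has two sp³ carbons, so it is not fully conjugated — not aromatic (1,3-cyclohexadiene).
Ring E has only sp² ring atoms; a planar conformation would have a fully conjugated π system of 4 electrons. But 4 = 4(1), which is 4n not 4n+2, so ring E is not aromatic (cyclopentadienyl cation).
Aromatic: A. Total: 1.

1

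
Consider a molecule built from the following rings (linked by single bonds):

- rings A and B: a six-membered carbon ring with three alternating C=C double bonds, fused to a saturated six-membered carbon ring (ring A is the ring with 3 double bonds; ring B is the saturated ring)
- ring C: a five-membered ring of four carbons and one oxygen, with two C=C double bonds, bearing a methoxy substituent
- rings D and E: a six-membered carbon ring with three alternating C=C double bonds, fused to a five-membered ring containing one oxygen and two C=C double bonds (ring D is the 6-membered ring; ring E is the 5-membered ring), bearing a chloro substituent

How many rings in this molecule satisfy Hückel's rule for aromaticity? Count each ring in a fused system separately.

Ring A has a continuous p-orbital overlap around the ring; 3 ring double bonds give 6 π electrons. Since 6 = 4n+2 (n=1), ring A is aromatic (benzene ring).
Ring B has four sp³ carbons, so it is not fully conjugated — not aromatic (cyclohexane ring).
Ring C is fully conjugated (every ring atom contributes a p orbital); 2 ring double bonds (4 π electrons) plus a heteroatom lone pair (2) give 6 π electrons. 6 = 4(1)+2, so ring C is aromatic (furan).
Rings D and E form a fused bicyclic system (with one oxygen) with 9 sp² atoms and 10 π electrons from ring double bonds plus a heteroatom lone pair. 10 = 4(2)+2, so the system is aromatic and both rings count as aromatic (benzofuran).
Aromatic: A, C, D, E. Total: 4.

4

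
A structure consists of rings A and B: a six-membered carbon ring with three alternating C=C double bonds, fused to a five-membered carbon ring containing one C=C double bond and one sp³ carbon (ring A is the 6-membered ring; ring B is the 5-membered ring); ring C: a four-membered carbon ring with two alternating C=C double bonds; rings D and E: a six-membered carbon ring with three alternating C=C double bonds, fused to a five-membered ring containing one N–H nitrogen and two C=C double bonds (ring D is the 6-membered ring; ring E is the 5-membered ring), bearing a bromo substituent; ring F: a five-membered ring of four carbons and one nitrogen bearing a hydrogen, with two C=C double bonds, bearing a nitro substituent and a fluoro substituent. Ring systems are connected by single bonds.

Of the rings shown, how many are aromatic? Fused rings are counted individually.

Ring A is planar and fully conjugated; 3 ring double bonds give 6 π electrons. Since 6 = 4n+2 (n=1), ring A is aromatic (benzene ring).
Ring B has one sp³ carbon, so it is not fully conjugated — not aromatic (cyclopentene ring).
Ring C has only sp² ring atoms; a planar conformation would have a fully conjugated π system of 4 electrons. But 4 = 4(1), which is 4n not 4n+2, so ring C is not aromatic (cyclobutadiene) — cyclobutadiene is antiaromatic and distorts to a rectangle.
Rings D and E form a fused bicyclic system (with one N–H) with 9 sp² atoms and 10 π electrons from ring double bonds plus a heteroatom lone pair. 10 = 4(2)+2, so the system is aromatic and both rings count as aromatic (indole).
Ring F has a continuous p-orbital overlap around the ring; 2 ring double bonds (4 π electrons) plus a heteroatom lone pair (2) give 6 π electrons. 6 = 4(1)+2, so ring F is aromatic (pyrrole).
Aromatic: A, D, E, F. Total: 4.

4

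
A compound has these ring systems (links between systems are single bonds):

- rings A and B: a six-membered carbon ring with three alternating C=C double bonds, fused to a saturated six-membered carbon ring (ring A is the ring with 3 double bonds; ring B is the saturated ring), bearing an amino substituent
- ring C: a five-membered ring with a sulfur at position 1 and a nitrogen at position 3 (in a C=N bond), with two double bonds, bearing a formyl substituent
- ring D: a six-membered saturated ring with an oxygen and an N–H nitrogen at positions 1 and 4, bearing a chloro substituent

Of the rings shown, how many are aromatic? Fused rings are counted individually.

2

Ring A is fully conjugated (every ring atom contributes a p orbital); 3 ring double bonds give 6 π electrons. Since 6 = 4n+2 (n=1), ring A is aromatic (benzene ring).
Ring B has four sp³ carbons, so it is not fully conjugated — not aromatic (cyclohexane ring).
Ring C is fully conjugated (every ring atom contributes a p orbital); 2 ring double bonds (4 π electrons) plus a heteroatom lone pair (2) give 6 π electrons. Since 6 = 4n+2 (n=1), ring C is aromatic (thiazole).
Ring D has only sp³ atoms, so it is not fully conjugated — not aromatic (morpholine).
Aromatic: A, C. Total: 2.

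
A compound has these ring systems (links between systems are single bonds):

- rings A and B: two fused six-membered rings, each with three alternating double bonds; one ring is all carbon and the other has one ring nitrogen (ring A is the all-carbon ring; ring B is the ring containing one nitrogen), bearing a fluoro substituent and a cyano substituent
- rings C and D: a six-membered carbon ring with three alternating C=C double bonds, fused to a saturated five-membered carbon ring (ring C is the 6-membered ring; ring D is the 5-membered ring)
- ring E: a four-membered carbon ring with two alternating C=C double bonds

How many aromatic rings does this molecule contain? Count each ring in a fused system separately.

3

Rings A and B form a fused bicyclic system (with one nitrogen) with 10 sp² atoms and 10 π electrons from ring double bonds. 10 = 4(2)+2, so the system is aromatic and both rings count as aromatic (quinoline).
Ring C has a continuous p-orbital overlap around the ring; 3 ring double bonds give 6 π electrons. That satisfies 4n+2 with n=1, so ring C is aromatic (benzene ring).
Ring D has three sp³ carbons, so it is not fully conjugated — not aromatic (cyclopentane ring).
Ring E has only sp² ring atoms; a planar conformation would have a fully conjugated π system of 4 electrons. But 4 = 4(1), which is 4n not 4n+2, so ring E is not aromatic (cyclobutadiene) — cyclobutadiene is antiaromatic and distorts to a rectangle.
Aromatic: A, B, C. Total: 3.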